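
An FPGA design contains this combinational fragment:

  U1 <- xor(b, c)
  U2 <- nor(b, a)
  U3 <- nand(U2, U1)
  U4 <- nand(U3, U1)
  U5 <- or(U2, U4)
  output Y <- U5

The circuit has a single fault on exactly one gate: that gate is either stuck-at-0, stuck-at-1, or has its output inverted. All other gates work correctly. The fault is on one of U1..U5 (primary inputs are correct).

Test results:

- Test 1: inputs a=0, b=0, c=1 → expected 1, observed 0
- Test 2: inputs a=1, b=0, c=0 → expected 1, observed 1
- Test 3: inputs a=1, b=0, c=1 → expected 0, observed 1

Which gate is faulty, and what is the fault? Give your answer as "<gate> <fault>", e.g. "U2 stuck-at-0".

U2 inverted output

Fault-free values for test 1 (a=0, b=0, c=1): U1=1, U2=1, U3=0, U4=1, U5=1, giving Y=1. Observed 0.
Test 1: faults giving observed 0 are {U2 stuck-at-0, U2 inverted output, U5 stuck-at-0, U5 inverted output}.
Test 2 (a=1, b=0, c=0): fault-free U1=0, U2=0, U3=1, U4=1, U5=1 → 1; observed 1. Eliminates U5 stuck-at-0, U5 inverted output.
Test 3 (a=1, b=0, c=1): fault-free U1=1, U2=0, U3=1, U4=0, U5=0 → 0; observed 1. Eliminates U2 stuck-at-0.
Only U2 inverted output is consistent with every test.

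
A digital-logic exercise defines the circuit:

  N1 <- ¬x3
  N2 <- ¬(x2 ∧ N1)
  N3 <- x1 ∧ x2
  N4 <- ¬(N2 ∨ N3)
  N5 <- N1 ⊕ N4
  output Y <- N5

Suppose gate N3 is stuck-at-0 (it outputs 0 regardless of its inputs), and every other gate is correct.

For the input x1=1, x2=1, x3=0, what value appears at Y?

Propagate with N3 forced: N1=1, N2=0, N3=0 [stuck-at-0], N4=1, N5=0.
So Y = 0. (Without the fault it would be 1.)

0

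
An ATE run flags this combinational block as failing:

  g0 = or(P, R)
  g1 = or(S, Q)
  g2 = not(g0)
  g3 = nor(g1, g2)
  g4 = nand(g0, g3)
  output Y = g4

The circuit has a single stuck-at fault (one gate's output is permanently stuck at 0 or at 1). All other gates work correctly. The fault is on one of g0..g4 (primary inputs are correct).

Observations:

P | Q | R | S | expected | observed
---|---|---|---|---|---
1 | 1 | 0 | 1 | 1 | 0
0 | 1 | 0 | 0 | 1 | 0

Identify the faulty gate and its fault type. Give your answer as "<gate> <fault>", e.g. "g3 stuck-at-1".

Fault-free values for test 1 (P=1, Q=1, R=0, S=1): g0=1, g1=1, g2=0, g3=0, g4=1, giving Y=1. Observed 0.
Test 1: faults giving observed 0 are {g1 stuck-at-0, g3 stuck-at-1, g4 stuck-at-0}.
Test 2 (P=0, Q=1, R=0, S=0): fault-free g0=0, g1=1, g2=1, g3=0, g4=1 → 1; observed 0. Eliminates g1 stuck-at-0, g3 stuck-at-1.
Only g4 stuck-at-0 is consistent with every test.

g4 stuck-at-0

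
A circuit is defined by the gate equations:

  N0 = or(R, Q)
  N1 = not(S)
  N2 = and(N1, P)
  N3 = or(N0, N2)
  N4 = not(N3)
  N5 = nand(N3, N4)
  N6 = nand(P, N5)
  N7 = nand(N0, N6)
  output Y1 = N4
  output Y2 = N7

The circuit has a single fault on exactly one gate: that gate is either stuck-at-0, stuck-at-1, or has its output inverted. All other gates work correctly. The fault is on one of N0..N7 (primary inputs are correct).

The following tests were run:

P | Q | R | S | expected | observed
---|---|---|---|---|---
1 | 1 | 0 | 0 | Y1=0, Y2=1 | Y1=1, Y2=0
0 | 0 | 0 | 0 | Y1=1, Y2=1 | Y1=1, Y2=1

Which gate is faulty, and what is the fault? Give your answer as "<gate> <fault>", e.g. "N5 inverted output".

N4 stuck-at-1

Fault-free values for test 1 (P=1, Q=1, R=0, S=0): N0=1, N1=1, N2=1, N3=1, N4=0, N5=1, N6=0, N7=1, giving Y1=0, Y2=1. Observed Y1=1, Y2=0.
Test 1: faults giving observed Y1=1, Y2=0 are {N4 stuck-at-1, N4 inverted output}.
Test 2 (P=0, Q=0, R=0, S=0): fault-free N0=0, N1=1, N2=0, N3=0, N4=1, N5=1, N6=1, N7=1 → Y1=1, Y2=1; observed Y1=1, Y2=1. Eliminates N4 inverted output.
Only N4 stuck-at-1 is consistent with every test.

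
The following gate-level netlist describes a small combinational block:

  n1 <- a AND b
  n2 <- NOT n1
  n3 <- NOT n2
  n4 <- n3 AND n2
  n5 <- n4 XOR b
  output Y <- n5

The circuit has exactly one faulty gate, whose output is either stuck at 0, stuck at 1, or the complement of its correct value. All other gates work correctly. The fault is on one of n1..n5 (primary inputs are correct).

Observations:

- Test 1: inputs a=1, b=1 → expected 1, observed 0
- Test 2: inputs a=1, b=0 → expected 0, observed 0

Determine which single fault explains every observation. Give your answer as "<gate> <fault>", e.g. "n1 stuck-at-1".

Fault-free values for test 1 (a=1, b=1): n1=1, n2=0, n3=1, n4=0, n5=1, giving Y=1. Observed 0.
Test 1: faults giving observed 0 are {n4 stuck-at-1, n4 inverted output, n5 stuck-at-0, n5 inverted output}.
Test 2 (a=1, b=0): fault-free n1=0, n2=1, n3=0, n4=0, n5=0 → 0; observed 0. Eliminates n4 stuck-at-1, n4 inverted output, n5 inverted output.
Only n5 stuck-at-0 is consistent with every test.

n5 stuck-at-0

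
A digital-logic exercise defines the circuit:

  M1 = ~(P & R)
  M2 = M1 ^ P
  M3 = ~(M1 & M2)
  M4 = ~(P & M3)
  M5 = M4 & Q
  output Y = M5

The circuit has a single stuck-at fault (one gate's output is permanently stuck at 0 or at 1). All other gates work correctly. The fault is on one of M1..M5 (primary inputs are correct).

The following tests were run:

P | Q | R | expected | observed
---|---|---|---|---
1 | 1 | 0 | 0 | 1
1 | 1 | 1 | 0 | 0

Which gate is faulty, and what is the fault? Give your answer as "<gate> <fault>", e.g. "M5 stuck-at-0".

Fault-free values for test 1 (P=1, Q=1, R=0): M1=1, M2=0, M3=1, M4=0, M5=0, giving Y=0. Observed 1.
Test 1: faults giving observed 1 are {M2 stuck-at-1, M3 stuck-at-0, M4 stuck-at-1, M5 stuck-at-1}.
Test 2 (P=1, Q=1, R=1): fault-free M1=0, M2=1, M3=1, M4=0, M5=0 → 0; observed 0. Eliminates M3 stuck-at-0, M4 stuck-at-1, M5 stuck-at-1.
Only M2 stuck-at-1 is consistent with every test.

M2 stuck-at-1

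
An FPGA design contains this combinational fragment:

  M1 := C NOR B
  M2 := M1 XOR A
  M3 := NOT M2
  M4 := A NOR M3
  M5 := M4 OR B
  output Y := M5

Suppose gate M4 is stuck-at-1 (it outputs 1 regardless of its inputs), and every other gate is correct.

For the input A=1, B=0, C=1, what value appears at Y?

Propagate with M4 forced: M1=0, M2=1, M3=0, M4=1 [stuck-at-1], M5=1.
So Y = 1. (Without the fault it would be 0.)

1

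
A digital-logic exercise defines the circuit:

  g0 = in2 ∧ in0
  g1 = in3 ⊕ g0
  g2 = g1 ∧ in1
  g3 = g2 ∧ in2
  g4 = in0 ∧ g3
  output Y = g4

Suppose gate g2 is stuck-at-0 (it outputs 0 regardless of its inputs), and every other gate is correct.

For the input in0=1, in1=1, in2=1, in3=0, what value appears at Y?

0

Propagate with g2 forced: g0=1, g1=1, g2=0 [stuck-at-0], g3=0, g4=0.
So Y = 0. (Without the fault it would be 1.)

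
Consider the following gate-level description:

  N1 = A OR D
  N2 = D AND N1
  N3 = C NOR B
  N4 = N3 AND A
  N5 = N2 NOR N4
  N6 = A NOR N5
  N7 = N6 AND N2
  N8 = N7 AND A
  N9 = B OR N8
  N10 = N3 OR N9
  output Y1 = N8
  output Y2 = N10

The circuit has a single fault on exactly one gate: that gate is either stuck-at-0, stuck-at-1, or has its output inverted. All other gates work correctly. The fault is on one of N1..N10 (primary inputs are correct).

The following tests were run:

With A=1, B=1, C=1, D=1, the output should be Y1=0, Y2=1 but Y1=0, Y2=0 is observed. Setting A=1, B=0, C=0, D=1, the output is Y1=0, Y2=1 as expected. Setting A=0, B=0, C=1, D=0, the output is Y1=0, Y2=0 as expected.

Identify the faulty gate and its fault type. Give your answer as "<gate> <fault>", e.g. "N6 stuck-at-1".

Fault-free values for test 1 (A=1, B=1, C=1, D=1): N1=1, N2=1, N3=0, N4=0, N5=0, N6=0, N7=0, N8=0, N9=1, N10=1, giving Y1=0, Y2=1. Observed Y1=0, Y2=0.
Test 1: faults giving observed Y1=0, Y2=0 are {N9 stuck-at-0, N9 inverted output, N10 stuck-at-0, N10 inverted output}.
Test 2 (A=1, B=0, C=0, D=1): fault-free N1=1, N2=1, N3=1, N4=1, N5=0, N6=0, N7=0, N8=0, N9=0, N10=1 → Y1=0, Y2=1; observed Y1=0, Y2=1. Eliminates N10 stuck-at-0, N10 inverted output.
Test 3 (A=0, B=0, C=1, D=0): fault-free N1=0, N2=0, N3=0, N4=0, N5=1, N6=0, N7=0, N8=0, N9=0, N10=0 → Y1=0, Y2=0; observed Y1=0, Y2=0. Eliminates N9 inverted output.
Only N9 stuck-at-0 is consistent with every test.

N9 stuck-at-0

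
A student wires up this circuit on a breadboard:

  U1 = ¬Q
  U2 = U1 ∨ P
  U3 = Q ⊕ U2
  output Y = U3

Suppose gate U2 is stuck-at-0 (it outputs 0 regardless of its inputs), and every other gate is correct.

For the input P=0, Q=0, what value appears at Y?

Propagate with U2 forced: U1=1, U2=0 [stuck-at-0], U3=0.
So Y = 0. (Without the fault it would be 1.)

0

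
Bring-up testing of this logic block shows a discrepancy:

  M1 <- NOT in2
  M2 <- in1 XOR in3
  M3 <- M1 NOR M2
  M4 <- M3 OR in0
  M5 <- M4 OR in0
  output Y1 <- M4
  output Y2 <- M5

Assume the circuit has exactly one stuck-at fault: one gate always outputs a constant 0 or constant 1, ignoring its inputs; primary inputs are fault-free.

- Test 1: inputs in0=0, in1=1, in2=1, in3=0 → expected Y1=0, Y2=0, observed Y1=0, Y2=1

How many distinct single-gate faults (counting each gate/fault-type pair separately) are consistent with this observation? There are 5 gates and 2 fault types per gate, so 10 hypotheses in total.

1

Fault-free: M1=0, M2=1, M3=0, M4=0, M5=0 → Y1=0, Y2=0. Observed Y1=0, Y2=1.
  M1 stuck-at-0: output Y1=0, Y2=0 ✗
  M1 stuck-at-1: output Y1=0, Y2=0 ✗
  M2 stuck-at-0: output Y1=1, Y2=1 ✗
  M2 stuck-at-1: output Y1=0, Y2=0 ✗
  M3 stuck-at-0: output Y1=0, Y2=0 ✗
  M3 stuck-at-1: output Y1=1, Y2=1 ✗
  M4 stuck-at-0: output Y1=0, Y2=0 ✗
  M4 stuck-at-1: output Y1=1, Y2=1 ✗
  M5 stuck-at-0: output Y1=0, Y2=0 ✗
  M5 stuck-at-1: output Y1=0, Y2=1 ✓
Consistent faults: {M5 stuck-at-1} — 1 in all.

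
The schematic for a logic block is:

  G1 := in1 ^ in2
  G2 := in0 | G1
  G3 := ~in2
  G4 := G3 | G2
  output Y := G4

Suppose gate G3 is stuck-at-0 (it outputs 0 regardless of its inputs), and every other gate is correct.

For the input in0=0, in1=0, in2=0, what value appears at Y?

0

Propagate with G3 forced: G1=0, G2=0, G3=0 [stuck-at-0], G4=0.
So Y = 0. (Without the fault it would be 1.)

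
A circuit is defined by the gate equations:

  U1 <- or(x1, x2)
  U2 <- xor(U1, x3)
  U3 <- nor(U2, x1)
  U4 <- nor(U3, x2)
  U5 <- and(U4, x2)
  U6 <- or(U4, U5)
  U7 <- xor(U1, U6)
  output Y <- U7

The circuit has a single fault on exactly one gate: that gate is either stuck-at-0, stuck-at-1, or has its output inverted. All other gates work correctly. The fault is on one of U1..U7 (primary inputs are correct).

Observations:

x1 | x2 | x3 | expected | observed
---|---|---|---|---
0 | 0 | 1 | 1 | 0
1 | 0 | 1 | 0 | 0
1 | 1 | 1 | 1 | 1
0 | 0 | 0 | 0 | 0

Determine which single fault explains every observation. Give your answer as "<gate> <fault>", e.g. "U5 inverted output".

Fault-free values for test 1 (x1=0, x2=0, x3=1): U1=0, U2=1, U3=0, U4=1, U5=0, U6=1, U7=1, giving Y=1. Observed 0.
Test 1: faults giving observed 0 are {U2 stuck-at-0, U2 inverted output, U3 stuck-at-1, U3 inverted output, U4 stuck-at-0, U4 inverted output, U6 stuck-at-0, U6 inverted output, U7 stuck-at-0, U7 inverted output}.
Test 2 (x1=1, x2=0, x3=1): fault-free U1=1, U2=0, U3=0, U4=1, U5=0, U6=1, U7=0 → 0; observed 0. Eliminates U3 stuck-at-1, U3 inverted output, U4 stuck-at-0, U4 inverted output, U6 stuck-at-0, U6 inverted output, U7 inverted output.
Test 3 (x1=1, x2=1, x3=1): fault-free U1=1, U2=0, U3=0, U4=0, U5=0, U6=0, U7=1 → 1; observed 1. Eliminates U7 stuck-at-0.
Test 4 (x1=0, x2=0, x3=0): fault-free U1=0, U2=0, U3=1, U4=0, U5=0, U6=0, U7=0 → 0; observed 0. Eliminates U2 inverted output.
Only U2 stuck-at-0 is consistent with every test.

U2 stuck-at-0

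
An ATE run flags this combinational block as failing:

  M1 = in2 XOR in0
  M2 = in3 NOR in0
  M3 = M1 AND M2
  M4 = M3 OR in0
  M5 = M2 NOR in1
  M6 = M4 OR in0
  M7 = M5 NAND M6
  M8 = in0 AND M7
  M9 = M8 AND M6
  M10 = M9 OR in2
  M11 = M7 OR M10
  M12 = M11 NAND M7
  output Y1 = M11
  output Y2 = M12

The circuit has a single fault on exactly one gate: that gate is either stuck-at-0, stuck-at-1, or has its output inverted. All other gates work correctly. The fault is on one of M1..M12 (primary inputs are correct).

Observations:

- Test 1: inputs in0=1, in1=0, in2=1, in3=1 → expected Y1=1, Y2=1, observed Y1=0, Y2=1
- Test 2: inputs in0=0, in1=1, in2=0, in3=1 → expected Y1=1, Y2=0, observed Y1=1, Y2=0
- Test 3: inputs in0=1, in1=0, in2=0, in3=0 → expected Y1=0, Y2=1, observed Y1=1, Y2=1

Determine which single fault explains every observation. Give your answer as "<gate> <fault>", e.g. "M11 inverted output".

Fault-free values for test 1 (in0=1, in1=0, in2=1, in3=1): M1=0, M2=0, M3=0, M4=1, M5=1, M6=1, M7=0, M8=0, M9=0, M10=1, M11=1, M12=1, giving Y1=1, Y2=1. Observed Y1=0, Y2=1.
Test 1: faults giving observed Y1=0, Y2=1 are {M10 stuck-at-0, M10 inverted output, M11 stuck-at-0, M11 inverted output}.
Test 2 (in0=0, in1=1, in2=0, in3=1): fault-free M1=0, M2=0, M3=0, M4=0, M5=0, M6=0, M7=1, M8=0, M9=0, M10=0, M11=1, M12=0 → Y1=1, Y2=0; observed Y1=1, Y2=0. Eliminates M11 stuck-at-0, M11 inverted output.
Test 3 (in0=1, in1=0, in2=0, in3=0): fault-free M1=1, M2=0, M3=0, M4=1, M5=1, M6=1, M7=0, M8=0, M9=0, M10=0, M11=0, M12=1 → Y1=0, Y2=1; observed Y1=1, Y2=1. Eliminates M10 stuck-at-0.
Only M10 inverted output is consistent with every test.

M10 inverted output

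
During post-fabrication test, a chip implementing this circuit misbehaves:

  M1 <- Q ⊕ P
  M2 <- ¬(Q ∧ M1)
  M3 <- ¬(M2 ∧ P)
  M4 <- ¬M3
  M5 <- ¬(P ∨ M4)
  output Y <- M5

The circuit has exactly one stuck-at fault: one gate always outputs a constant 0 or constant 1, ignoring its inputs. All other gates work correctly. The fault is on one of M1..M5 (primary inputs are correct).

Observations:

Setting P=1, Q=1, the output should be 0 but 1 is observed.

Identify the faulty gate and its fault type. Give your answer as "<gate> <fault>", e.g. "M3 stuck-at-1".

Fault-free values for test 1 (P=1, Q=1): M1=0, M2=1, M3=0, M4=1, M5=0, giving Y=0. Observed 1.
Test 1: faults giving observed 1 are {M5 stuck-at-1}.
Only M5 stuck-at-1 is consistent with every test.

M5 stuck-at-1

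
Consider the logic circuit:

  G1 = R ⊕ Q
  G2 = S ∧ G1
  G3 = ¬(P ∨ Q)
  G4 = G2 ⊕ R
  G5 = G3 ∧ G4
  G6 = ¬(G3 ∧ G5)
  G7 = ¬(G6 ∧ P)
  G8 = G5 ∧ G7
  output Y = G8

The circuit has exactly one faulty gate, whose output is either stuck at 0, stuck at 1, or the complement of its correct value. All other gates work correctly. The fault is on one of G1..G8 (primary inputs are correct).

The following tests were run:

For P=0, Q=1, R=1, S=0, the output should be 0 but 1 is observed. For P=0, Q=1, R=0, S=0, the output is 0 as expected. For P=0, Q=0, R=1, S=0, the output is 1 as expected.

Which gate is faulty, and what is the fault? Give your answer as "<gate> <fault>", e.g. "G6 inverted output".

G3 stuck-at-1

Fault-free values for test 1 (P=0, Q=1, R=1, S=0): G1=0, G2=0, G3=0, G4=1, G5=0, G6=1, G7=1, G8=0, giving Y=0. Observed 1.
Test 1: faults giving observed 1 are {G3 stuck-at-1, G3 inverted output, G5 stuck-at-1, G5 inverted output, G8 stuck-at-1, G8 inverted output}.
Test 2 (P=0, Q=1, R=0, S=0): fault-free G1=1, G2=0, G3=0, G4=0, G5=0, G6=1, G7=1, G8=0 → 0; observed 0. Eliminates G5 stuck-at-1, G5 inverted output, G8 stuck-at-1, G8 inverted output.
Test 3 (P=0, Q=0, R=1, S=0): fault-free G1=1, G2=0, G3=1, G4=1, G5=1, G6=0, G7=1, G8=1 → 1; observed 1. Eliminates G3 inverted output.
Only G3 stuck-at-1 is consistent with every test.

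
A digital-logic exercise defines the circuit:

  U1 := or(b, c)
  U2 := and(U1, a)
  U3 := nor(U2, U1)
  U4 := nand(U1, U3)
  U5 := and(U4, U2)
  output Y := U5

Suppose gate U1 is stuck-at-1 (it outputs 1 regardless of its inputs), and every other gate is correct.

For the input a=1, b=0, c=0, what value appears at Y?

1

Propagate with U1 forced: U1=1 [stuck-at-1], U2=1, U3=0, U4=1, U5=1.
So Y = 1. (Without the fault it would be 0.)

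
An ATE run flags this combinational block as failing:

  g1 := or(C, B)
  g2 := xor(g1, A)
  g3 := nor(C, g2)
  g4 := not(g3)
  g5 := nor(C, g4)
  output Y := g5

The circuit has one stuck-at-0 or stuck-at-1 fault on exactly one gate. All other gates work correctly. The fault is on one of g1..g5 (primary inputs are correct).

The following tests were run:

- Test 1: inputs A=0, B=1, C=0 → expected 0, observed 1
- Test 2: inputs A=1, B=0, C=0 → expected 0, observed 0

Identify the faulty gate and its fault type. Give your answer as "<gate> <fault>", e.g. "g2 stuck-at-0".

Fault-free values for test 1 (A=0, B=1, C=0): g1=1, g2=1, g3=0, g4=1, g5=0, giving Y=0. Observed 1.
Test 1: faults giving observed 1 are {g1 stuck-at-0, g2 stuck-at-0, g3 stuck-at-1, g4 stuck-at-0, g5 stuck-at-1}.
Test 2 (A=1, B=0, C=0): fault-free g1=0, g2=1, g3=0, g4=1, g5=0 → 0; observed 0. Eliminates g2 stuck-at-0, g3 stuck-at-1, g4 stuck-at-0, g5 stuck-at-1.
Only g1 stuck-at-0 is consistent with every test.

g1 stuck-at-0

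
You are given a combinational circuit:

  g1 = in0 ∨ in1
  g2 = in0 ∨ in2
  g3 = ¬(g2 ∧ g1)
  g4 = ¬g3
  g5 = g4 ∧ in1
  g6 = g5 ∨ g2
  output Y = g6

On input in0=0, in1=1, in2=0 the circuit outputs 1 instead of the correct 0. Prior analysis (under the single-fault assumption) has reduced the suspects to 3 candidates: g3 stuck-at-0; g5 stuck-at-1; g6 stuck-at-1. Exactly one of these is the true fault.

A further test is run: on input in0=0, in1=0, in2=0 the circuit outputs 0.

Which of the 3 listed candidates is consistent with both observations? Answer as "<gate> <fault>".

g3 stuck-at-0

Evaluate each candidate on input in0=0, in1=0, in2=0:
  g3 stuck-at-0: g1=0, g2=0, g3=0 [stuck-at-0], g4=1, g5=0, g6=0 → 0 — matches
  g5 stuck-at-1: g1=0, g2=0, g3=1, g4=0, g5=1 [stuck-at-1], g6=1 → 1 — eliminated
  g6 stuck-at-1: g1=0, g2=0, g3=1, g4=0, g5=0, g6=1 [stuck-at-1] → 1 — eliminated
Only g3 stuck-at-0 reproduces the observed 0.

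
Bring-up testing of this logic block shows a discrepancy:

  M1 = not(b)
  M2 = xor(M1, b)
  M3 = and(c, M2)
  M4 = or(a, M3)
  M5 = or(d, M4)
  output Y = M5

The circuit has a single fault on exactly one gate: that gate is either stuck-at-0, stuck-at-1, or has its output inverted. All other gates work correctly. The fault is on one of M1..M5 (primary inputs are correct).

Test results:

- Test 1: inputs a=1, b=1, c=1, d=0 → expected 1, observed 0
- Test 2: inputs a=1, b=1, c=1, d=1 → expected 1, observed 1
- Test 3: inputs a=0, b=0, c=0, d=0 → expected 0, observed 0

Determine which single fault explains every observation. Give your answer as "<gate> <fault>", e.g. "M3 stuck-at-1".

Fault-free values for test 1 (a=1, b=1, c=1, d=0): M1=0, M2=1, M3=1, M4=1, M5=1, giving Y=1. Observed 0.
Test 1: faults giving observed 0 are {M4 stuck-at-0, M4 inverted output, M5 stuck-at-0, M5 inverted output}.
Test 2 (a=1, b=1, c=1, d=1): fault-free M1=0, M2=1, M3=1, M4=1, M5=1 → 1; observed 1. Eliminates M5 stuck-at-0, M5 inverted output.
Test 3 (a=0, b=0, c=0, d=0): fault-free M1=1, M2=1, M3=0, M4=0, M5=0 → 0; observed 0. Eliminates M4 inverted output.
Only M4 stuck-at-0 is consistent with every test.

M4 stuck-at-0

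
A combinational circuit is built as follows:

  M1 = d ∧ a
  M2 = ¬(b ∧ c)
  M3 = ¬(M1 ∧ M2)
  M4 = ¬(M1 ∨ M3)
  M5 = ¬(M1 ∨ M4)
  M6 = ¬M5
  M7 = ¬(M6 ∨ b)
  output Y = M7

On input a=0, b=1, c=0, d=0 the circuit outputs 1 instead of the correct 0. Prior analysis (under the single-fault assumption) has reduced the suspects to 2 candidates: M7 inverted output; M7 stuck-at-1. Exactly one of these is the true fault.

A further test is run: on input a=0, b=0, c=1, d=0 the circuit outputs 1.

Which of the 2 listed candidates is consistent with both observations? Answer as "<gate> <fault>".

M7 stuck-at-1

Evaluate each candidate on input a=0, b=0, c=1, d=0:
  M7 inverted output: M1=0, M2=1, M3=1, M4=0, M5=1, M6=0, M7=0 [inverted output] → 0 — eliminated
  M7 stuck-at-1: M1=0, M2=1, M3=1, M4=0, M5=1, M6=0, M7=1 [stuck-at-1] → 1 — matches
Only M7 stuck-at-1 reproduces the observed 1.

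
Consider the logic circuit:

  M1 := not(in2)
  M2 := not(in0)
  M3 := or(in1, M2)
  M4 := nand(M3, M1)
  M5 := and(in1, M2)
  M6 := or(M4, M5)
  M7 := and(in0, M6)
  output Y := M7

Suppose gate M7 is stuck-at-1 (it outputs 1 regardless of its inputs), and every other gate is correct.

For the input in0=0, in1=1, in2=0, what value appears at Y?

Propagate with M7 forced: M1=1, M2=1, M3=1, M4=0, M5=1, M6=1, M7=1 [stuck-at-1].
So Y = 1. (Without the fault it would be 0.)

1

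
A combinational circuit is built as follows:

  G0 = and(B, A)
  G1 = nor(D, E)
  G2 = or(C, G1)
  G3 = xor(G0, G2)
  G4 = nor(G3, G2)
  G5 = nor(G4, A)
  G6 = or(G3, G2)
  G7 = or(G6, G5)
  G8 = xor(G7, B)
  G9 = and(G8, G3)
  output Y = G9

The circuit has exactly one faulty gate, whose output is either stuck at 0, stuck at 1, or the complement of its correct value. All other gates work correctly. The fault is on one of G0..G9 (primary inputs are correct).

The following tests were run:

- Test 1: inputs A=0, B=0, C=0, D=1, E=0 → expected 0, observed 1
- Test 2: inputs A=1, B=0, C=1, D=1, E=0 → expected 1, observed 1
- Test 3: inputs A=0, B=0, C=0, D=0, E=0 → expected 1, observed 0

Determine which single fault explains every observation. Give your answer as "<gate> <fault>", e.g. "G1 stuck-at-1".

G1 inverted output

Fault-free values for test 1 (A=0, B=0, C=0, D=1, E=0): G0=0, G1=0, G2=0, G3=0, G4=1, G5=0, G6=0, G7=0, G8=0, G9=0, giving Y=0. Observed 1.
Test 1: faults giving observed 1 are {G0 stuck-at-1, G0 inverted output, G1 stuck-at-1, G1 inverted output, G2 stuck-at-1, G2 inverted output, G3 stuck-at-1, G3 inverted output, G9 stuck-at-1, G9 inverted output}.
Test 2 (A=1, B=0, C=1, D=1, E=0): fault-free G0=0, G1=0, G2=1, G3=1, G4=0, G5=0, G6=1, G7=1, G8=1, G9=1 → 1; observed 1. Eliminates G0 stuck-at-1, G0 inverted output, G2 inverted output, G3 inverted output, G9 inverted output.
Test 3 (A=0, B=0, C=0, D=0, E=0): fault-free G0=0, G1=1, G2=1, G3=1, G4=0, G5=1, G6=1, G7=1, G8=1, G9=1 → 1; observed 0. Eliminates G1 stuck-at-1, G2 stuck-at-1, G3 stuck-at-1, G9 stuck-at-1.
Only G1 inverted output is consistent with every test.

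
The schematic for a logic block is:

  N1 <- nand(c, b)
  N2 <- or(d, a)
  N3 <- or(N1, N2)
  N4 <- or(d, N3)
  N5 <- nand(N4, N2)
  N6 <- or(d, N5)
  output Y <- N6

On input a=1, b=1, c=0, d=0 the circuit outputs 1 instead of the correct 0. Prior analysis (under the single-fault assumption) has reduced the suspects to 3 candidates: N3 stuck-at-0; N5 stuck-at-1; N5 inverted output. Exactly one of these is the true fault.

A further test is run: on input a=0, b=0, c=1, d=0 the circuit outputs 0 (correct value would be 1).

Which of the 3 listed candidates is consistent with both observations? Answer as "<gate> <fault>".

Evaluate each candidate on input a=0, b=0, c=1, d=0:
  N3 stuck-at-0: N1=1, N2=0, N3=0 [stuck-at-0], N4=0, N5=1, N6=1 → 1 — eliminated
  N5 stuck-at-1: N1=1, N2=0, N3=1, N4=1, N5=1 [stuck-at-1], N6=1 → 1 — eliminated
  N5 inverted output: N1=1, N2=0, N3=1, N4=1, N5=0 [inverted output], N6=0 → 0 — matches
Only N5 inverted output reproduces the observed 0.

N5 inverted output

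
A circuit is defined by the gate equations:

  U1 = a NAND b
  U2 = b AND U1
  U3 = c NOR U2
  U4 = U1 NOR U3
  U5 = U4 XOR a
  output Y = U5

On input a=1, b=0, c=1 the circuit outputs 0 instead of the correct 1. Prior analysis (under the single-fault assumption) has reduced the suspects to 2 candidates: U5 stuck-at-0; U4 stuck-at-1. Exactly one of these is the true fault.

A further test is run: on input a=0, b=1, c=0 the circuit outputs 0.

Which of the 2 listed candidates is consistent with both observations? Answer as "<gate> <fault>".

U5 stuck-at-0

Evaluate each candidate on input a=0, b=1, c=0:
  U5 stuck-at-0: U1=1, U2=1, U3=0, U4=0, U5=0 [stuck-at-0] → 0 — matches
  U4 stuck-at-1: U1=1, U2=1, U3=0, U4=1 [stuck-at-1], U5=1 → 1 — eliminated
Only U5 stuck-at-0 reproduces the observed 0.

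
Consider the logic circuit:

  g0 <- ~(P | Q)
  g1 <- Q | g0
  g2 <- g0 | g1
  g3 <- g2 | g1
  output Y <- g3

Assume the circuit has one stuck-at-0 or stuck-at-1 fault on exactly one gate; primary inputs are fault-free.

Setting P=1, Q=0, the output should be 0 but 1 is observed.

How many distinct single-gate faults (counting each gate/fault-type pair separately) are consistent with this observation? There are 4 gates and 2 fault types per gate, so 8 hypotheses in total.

4

Fault-free: g0=0, g1=0, g2=0, g3=0 → 0. Observed 1.
  g0 stuck-at-0: output 0 ✗
  g0 stuck-at-1: output 1 ✓
  g1 stuck-at-0: output 0 ✗
  g1 stuck-at-1: output 1 ✓
  g2 stuck-at-0: output 0 ✗
  g2 stuck-at-1: output 1 ✓
  g3 stuck-at-0: output 0 ✗
  g3 stuck-at-1: output 1 ✓
Consistent faults: {g0 stuck-at-1, g1 stuck-at-1, g2 stuck-at-1, g3 stuck-at-1} — 4 in all.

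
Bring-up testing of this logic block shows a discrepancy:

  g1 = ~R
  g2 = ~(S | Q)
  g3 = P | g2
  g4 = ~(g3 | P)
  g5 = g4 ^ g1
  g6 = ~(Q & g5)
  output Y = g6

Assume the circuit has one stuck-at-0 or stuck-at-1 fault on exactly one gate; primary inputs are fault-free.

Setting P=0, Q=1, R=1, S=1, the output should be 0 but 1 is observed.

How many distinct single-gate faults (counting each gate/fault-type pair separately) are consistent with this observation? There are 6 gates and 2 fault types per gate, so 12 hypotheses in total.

6

Fault-free: g1=0, g2=0, g3=0, g4=1, g5=1, g6=0 → 0. Observed 1.
  g1 stuck-at-0: output 0 ✗
  g1 stuck-at-1: output 1 ✓
  g2 stuck-at-0: output 0 ✗
  g2 stuck-at-1: output 1 ✓
  g3 stuck-at-0: output 0 ✗
  g3 stuck-at-1: output 1 ✓
  g4 stuck-at-0: output 1 ✓
  g4 stuck-at-1: output 0 ✗
  g5 stuck-at-0: output 1 ✓
  g5 stuck-at-1: output 0 ✗
  g6 stuck-at-0: output 0 ✗
  g6 stuck-at-1: output 1 ✓
Consistent faults: {g1 stuck-at-1, g2 stuck-at-1, g3 stuck-at-1, g4 stuck-at-0, g5 stuck-at-0, g6 stuck-at-1} — 6 in all.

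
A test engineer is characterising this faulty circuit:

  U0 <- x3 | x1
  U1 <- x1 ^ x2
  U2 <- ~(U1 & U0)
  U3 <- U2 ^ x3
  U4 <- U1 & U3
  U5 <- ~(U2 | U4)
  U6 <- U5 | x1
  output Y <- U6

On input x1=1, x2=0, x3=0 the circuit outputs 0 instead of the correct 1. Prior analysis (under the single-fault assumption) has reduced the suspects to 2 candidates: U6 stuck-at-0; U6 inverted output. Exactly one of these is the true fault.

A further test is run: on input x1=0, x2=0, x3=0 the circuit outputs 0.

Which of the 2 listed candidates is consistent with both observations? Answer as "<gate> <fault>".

Evaluate each candidate on input x1=0, x2=0, x3=0:
  U6 stuck-at-0: U0=0, U1=0, U2=1, U3=1, U4=0, U5=0, U6=0 [stuck-at-0] → 0 — matches
  U6 inverted output: U0=0, U1=0, U2=1, U3=1, U4=0, U5=0, U6=1 [inverted output] → 1 — eliminated
Only U6 stuck-at-0 reproduces the observed 0.

U6 stuck-at-0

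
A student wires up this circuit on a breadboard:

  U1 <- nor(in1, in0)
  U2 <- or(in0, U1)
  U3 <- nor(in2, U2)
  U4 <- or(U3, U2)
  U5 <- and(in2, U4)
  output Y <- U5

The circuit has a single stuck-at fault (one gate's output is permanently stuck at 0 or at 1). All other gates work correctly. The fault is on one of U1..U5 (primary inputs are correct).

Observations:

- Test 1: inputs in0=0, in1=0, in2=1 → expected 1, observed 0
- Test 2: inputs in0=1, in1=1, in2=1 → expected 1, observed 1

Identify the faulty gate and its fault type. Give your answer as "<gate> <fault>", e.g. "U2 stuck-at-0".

U1 stuck-at-0

Fault-free values for test 1 (in0=0, in1=0, in2=1): U1=1, U2=1, U3=0, U4=1, U5=1, giving Y=1. Observed 0.
Test 1: faults giving observed 0 are {U1 stuck-at-0, U2 stuck-at-0, U4 stuck-at-0, U5 stuck-at-0}.
Test 2 (in0=1, in1=1, in2=1): fault-free U1=0, U2=1, U3=0, U4=1, U5=1 → 1; observed 1. Eliminates U2 stuck-at-0, U4 stuck-at-0, U5 stuck-at-0.
Only U1 stuck-at-0 is consistent with every test.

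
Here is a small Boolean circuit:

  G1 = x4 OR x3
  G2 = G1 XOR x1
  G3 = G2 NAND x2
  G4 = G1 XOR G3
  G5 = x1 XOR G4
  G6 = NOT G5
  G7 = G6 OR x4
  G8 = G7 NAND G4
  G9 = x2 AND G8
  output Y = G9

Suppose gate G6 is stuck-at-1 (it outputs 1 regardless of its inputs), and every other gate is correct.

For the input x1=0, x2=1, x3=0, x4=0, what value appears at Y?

0

Propagate with G6 forced: G1=0, G2=0, G3=1, G4=1, G5=1, G6=1 [stuck-at-1], G7=1, G8=0, G9=0.
So Y = 0. (Without the fault it would be 1.)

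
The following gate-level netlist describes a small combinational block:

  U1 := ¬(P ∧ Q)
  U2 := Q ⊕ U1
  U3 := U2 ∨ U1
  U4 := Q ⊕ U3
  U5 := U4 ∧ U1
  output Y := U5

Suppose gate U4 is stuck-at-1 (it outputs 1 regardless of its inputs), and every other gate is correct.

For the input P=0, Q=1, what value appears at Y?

1

Propagate with U4 forced: U1=1, U2=0, U3=1, U4=1 [stuck-at-1], U5=1.
So Y = 1. (Without the fault it would be 0.)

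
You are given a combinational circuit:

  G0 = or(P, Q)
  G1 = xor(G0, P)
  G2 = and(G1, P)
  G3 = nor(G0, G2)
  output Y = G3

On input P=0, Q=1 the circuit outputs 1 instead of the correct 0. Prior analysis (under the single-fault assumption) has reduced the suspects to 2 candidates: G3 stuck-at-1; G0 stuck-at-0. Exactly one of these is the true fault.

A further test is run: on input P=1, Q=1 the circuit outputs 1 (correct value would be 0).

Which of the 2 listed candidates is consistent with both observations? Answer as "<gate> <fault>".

G3 stuck-at-1

Evaluate each candidate on input P=1, Q=1:
  G3 stuck-at-1: G0=1, G1=0, G2=0, G3=1 [stuck-at-1] → 1 — matches
  G0 stuck-at-0: G0=0 [stuck-at-0], G1=1, G2=1, G3=0 → 0 — eliminated
Only G3 stuck-at-1 reproduces the observed 1.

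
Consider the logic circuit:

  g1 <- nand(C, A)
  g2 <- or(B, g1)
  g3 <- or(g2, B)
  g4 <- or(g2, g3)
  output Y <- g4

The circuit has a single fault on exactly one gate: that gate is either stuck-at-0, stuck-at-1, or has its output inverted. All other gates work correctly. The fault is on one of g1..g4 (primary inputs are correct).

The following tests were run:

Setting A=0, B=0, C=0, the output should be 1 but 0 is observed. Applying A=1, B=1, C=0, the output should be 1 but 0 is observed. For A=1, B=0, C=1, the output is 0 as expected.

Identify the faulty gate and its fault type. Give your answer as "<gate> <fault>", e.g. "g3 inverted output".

Fault-free values for test 1 (A=0, B=0, C=0): g1=1, g2=1, g3=1, g4=1, giving Y=1. Observed 0.
Test 1: faults giving observed 0 are {g1 stuck-at-0, g1 inverted output, g2 stuck-at-0, g2 inverted output, g4 stuck-at-0, g4 inverted output}.
Test 2 (A=1, B=1, C=0): fault-free g1=1, g2=1, g3=1, g4=1 → 1; observed 0. Eliminates g1 stuck-at-0, g1 inverted output, g2 stuck-at-0, g2 inverted output.
Test 3 (A=1, B=0, C=1): fault-free g1=0, g2=0, g3=0, g4=0 → 0; observed 0. Eliminates g4 inverted output.
Only g4 stuck-at-0 is consistent with every test.

g4 stuck-at-0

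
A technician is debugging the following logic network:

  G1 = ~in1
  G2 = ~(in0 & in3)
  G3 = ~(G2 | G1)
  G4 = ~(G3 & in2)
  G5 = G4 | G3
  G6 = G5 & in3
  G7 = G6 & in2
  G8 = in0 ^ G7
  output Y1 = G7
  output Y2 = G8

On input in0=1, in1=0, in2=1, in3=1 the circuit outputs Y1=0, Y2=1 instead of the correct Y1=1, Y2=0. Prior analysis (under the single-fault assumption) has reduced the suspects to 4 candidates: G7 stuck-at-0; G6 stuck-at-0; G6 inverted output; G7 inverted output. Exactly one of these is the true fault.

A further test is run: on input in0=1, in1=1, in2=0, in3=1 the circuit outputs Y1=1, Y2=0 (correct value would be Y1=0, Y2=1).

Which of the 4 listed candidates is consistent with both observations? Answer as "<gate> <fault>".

Evaluate each candidate on input in0=1, in1=1, in2=0, in3=1:
  G7 stuck-at-0: G1=0, G2=0, G3=1, G4=1, G5=1, G6=1, G7=0 [stuck-at-0], G8=1 → Y1=0, Y2=1 — eliminated
  G6 stuck-at-0: G1=0, G2=0, G3=1, G4=1, G5=1, G6=0 [stuck-at-0], G7=0, G8=1 → Y1=0, Y2=1 — eliminated
  G6 inverted output: G1=0, G2=0, G3=1, G4=1, G5=1, G6=0 [inverted output], G7=0, G8=1 → Y1=0, Y2=1 — eliminated
  G7 inverted output: G1=0, G2=0, G3=1, G4=1, G5=1, G6=1, G7=1 [inverted output], G8=0 → Y1=1, Y2=0 — matches
Only G7 inverted output reproduces the observed Y1=1, Y2=0.

G7 inverted output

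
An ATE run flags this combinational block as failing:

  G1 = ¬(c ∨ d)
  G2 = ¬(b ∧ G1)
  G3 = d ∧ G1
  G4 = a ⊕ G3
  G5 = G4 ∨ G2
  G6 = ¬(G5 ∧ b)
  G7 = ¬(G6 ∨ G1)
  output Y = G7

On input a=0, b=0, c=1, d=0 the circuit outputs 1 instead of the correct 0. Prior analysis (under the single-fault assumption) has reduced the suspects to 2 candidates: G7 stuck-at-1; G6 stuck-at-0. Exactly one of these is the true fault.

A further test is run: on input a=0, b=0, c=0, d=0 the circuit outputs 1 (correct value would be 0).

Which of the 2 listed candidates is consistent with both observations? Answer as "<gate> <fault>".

Evaluate each candidate on input a=0, b=0, c=0, d=0:
  G7 stuck-at-1: G1=1, G2=1, G3=0, G4=0, G5=1, G6=1, G7=1 [stuck-at-1] → 1 — matches
  G6 stuck-at-0: G1=1, G2=1, G3=0, G4=0, G5=1, G6=0 [stuck-at-0], G7=0 → 0 — eliminated
Only G7 stuck-at-1 reproduces the observed 1.

G7 stuck-at-1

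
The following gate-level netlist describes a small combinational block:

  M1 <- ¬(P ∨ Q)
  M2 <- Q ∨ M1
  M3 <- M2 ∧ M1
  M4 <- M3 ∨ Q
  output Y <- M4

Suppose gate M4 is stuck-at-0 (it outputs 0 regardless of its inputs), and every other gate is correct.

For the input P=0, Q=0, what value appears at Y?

0

Propagate with M4 forced: M1=1, M2=1, M3=1, M4=0 [stuck-at-0].
So Y = 0. (Without the fault it would be 1.)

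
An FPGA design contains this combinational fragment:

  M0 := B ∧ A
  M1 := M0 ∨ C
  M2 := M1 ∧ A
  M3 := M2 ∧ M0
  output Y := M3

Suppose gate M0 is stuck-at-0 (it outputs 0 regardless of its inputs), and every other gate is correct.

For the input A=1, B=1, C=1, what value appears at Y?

0

Propagate with M0 forced: M0=0 [stuck-at-0], M1=1, M2=1, M3=0.
So Y = 0. (Without the fault it would be 1.)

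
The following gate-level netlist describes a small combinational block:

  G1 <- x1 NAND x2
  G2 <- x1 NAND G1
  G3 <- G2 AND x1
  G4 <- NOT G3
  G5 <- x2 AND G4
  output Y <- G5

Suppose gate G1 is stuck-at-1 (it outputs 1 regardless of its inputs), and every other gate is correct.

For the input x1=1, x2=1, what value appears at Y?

Propagate with G1 forced: G1=1 [stuck-at-1], G2=0, G3=0, G4=1, G5=1.
So Y = 1. (Without the fault it would be 0.)

1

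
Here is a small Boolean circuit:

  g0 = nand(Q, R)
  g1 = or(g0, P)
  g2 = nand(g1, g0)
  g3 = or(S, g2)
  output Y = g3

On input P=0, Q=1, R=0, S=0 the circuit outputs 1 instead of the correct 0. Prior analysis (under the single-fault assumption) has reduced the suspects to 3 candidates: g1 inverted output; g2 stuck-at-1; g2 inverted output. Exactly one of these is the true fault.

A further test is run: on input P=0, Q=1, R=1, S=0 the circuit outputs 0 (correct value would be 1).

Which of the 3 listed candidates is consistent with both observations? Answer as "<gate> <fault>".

g2 inverted output

Evaluate each candidate on input P=0, Q=1, R=1, S=0:
  g1 inverted output: g0=0, g1=1 [inverted output], g2=1, g3=1 → 1 — eliminated
  g2 stuck-at-1: g0=0, g1=0, g2=1 [stuck-at-1], g3=1 → 1 — eliminated
  g2 inverted output: g0=0, g1=0, g2=0 [inverted output], g3=0 → 0 — matches
Only g2 inverted output reproduces the observed 0.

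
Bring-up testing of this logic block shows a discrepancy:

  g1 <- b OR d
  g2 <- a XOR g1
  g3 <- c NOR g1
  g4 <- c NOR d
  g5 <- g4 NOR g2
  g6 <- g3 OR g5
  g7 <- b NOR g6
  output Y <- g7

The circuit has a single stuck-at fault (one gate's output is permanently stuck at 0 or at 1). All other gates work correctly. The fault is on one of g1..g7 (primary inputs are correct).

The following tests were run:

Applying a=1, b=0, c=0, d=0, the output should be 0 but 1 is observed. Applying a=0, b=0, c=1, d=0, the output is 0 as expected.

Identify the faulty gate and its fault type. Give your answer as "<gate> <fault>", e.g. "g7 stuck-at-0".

g3 stuck-at-0

Fault-free values for test 1 (a=1, b=0, c=0, d=0): g1=0, g2=1, g3=1, g4=1, g5=0, g6=1, g7=0, giving Y=0. Observed 1.
Test 1: faults giving observed 1 are {g1 stuck-at-1, g3 stuck-at-0, g6 stuck-at-0, g7 stuck-at-1}.
Test 2 (a=0, b=0, c=1, d=0): fault-free g1=0, g2=0, g3=0, g4=0, g5=1, g6=1, g7=0 → 0; observed 0. Eliminates g1 stuck-at-1, g6 stuck-at-0, g7 stuck-at-1.
Only g3 stuck-at-0 is consistent with every test.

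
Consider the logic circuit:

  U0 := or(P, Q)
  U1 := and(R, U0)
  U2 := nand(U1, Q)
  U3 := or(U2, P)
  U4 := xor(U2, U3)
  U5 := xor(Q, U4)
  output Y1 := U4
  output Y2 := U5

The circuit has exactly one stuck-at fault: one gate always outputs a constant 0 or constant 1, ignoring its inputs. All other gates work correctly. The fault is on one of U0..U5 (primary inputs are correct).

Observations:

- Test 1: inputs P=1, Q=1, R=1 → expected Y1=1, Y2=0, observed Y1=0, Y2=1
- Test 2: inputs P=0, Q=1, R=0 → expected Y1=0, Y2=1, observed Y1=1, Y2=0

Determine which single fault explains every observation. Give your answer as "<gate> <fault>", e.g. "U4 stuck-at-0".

U3 stuck-at-0

Fault-free values for test 1 (P=1, Q=1, R=1): U0=1, U1=1, U2=0, U3=1, U4=1, U5=0, giving Y1=1, Y2=0. Observed Y1=0, Y2=1.
Test 1: faults giving observed Y1=0, Y2=1 are {U0 stuck-at-0, U1 stuck-at-0, U2 stuck-at-1, U3 stuck-at-0, U4 stuck-at-0}.
Test 2 (P=0, Q=1, R=0): fault-free U0=1, U1=0, U2=1, U3=1, U4=0, U5=1 → Y1=0, Y2=1; observed Y1=1, Y2=0. Eliminates U0 stuck-at-0, U1 stuck-at-0, U2 stuck-at-1, U4 stuck-at-0.
Only U3 stuck-at-0 is consistent with every test.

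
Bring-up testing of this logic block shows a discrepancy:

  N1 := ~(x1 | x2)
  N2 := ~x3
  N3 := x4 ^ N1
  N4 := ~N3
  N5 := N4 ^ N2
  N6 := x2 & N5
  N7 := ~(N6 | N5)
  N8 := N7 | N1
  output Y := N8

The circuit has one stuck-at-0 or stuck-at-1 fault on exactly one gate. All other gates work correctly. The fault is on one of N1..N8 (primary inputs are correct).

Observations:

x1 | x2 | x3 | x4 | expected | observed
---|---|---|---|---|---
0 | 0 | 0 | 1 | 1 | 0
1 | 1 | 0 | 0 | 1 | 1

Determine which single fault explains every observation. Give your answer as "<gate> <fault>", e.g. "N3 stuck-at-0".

Fault-free values for test 1 (x1=0, x2=0, x3=0, x4=1): N1=1, N2=1, N3=0, N4=1, N5=0, N6=0, N7=1, N8=1, giving Y=1. Observed 0.
Test 1: faults giving observed 0 are {N1 stuck-at-0, N8 stuck-at-0}.
Test 2 (x1=1, x2=1, x3=0, x4=0): fault-free N1=0, N2=1, N3=0, N4=1, N5=0, N6=0, N7=1, N8=1 → 1; observed 1. Eliminates N8 stuck-at-0.
Only N1 stuck-at-0 is consistent with every test.

N1 stuck-at-0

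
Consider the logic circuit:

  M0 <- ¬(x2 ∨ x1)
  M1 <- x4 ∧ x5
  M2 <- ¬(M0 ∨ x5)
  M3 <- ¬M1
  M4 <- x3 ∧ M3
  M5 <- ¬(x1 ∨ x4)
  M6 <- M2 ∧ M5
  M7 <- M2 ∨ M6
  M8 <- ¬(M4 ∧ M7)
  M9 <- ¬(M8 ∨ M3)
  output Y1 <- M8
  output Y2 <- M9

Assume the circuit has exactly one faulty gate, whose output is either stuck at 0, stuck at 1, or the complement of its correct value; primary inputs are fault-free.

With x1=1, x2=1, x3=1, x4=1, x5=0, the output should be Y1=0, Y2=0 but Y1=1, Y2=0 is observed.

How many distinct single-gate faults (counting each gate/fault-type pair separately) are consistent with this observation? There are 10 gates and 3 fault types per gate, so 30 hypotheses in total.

Fault-free: M0=0, M1=0, M2=1, M3=1, M4=1, M5=0, M6=0, M7=1, M8=0, M9=0 → Y1=0, Y2=0. Observed Y1=1, Y2=0.
  M0: stuck-at-1, inverted output ✓; others ✗
  M1: stuck-at-1, inverted output ✓; others ✗
  M2: stuck-at-0, inverted output ✓; others ✗
  M3: stuck-at-0, inverted output ✓; others ✗
  M4: stuck-at-0, inverted output ✓; others ✗
  M5: none of the 3 fault types match ✗
  M6: none of the 3 fault types match ✗
  M7: stuck-at-0, inverted output ✓; others ✗
  M8: stuck-at-1, inverted output ✓; others ✗
  M9: none of the 3 fault types match ✗
Consistent faults: {M0 stuck-at-1, M0 inverted output, M1 stuck-at-1, M1 inverted output, M2 stuck-at-0, M2 inverted output, M3 stuck-at-0, M3 inverted output, M4 stuck-at-0, M4 inverted output, M7 stuck-at-0, M7 inverted output, M8 stuck-at-1, M8 inverted output} — 14 in all.

14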